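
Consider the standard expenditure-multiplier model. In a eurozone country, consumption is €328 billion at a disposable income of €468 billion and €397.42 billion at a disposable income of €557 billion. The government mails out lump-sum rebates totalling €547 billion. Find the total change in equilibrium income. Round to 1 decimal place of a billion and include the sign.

MPC = ΔC/ΔYd = (397.42 − 328)/(557 − 468) = 69.42/89 = 0.78.
A lump-sum tax change of −€547 billion shifts disposable income by +€547 billion; first-round consumption changes by −c × ΔT = −0.78 × (−€547 billion) = +€426.66 billion.
Expenditure multiplier = 1/(1 − MPC) = 1/(1 − 0.78) = 1/0.22 ≈ 4.545.
The tax multiplier is −c × k ≈ −3.545, so ΔY = k × (−c·ΔT) = (+€426.66 billion) / 0.22 ≈ +€1,939.4 billion.

+€1,939.4 billion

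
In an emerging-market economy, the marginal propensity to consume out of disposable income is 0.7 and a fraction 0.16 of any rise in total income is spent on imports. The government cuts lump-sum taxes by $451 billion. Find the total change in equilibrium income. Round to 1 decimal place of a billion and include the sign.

+$686.3 billion

A lump-sum tax change of −$451 billion shifts disposable income by +$451 billion; first-round consumption changes by −c × ΔT = −0.7 × (−$451 billion) = +$315.7 billion.
Expenditure multiplier = 1/(1 − c + m) = 1/(1 − 0.7 + 0.16) = 1/0.46 ≈ 2.174.
The tax multiplier is −c × k ≈ −1.522, so ΔY = k × (−c·ΔT) = (+$315.7 billion) / 0.46 ≈ +$686.3 billion.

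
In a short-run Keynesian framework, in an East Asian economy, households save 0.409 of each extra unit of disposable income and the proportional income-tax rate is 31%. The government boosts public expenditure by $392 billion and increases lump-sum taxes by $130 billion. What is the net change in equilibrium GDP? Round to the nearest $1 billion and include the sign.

+$532 billion

MPC = 1 − MPS = 1 − 0.409 = 0.591.
Expenditure multiplier = 1/(1 − c(1−t)) = 1/(1 − 0.591×0.69) = 1/0.59221 ≈ 1.689.
ΔG contributes k·ΔG = (+$392 billion) / 0.59221 ≈ +$661.9 billion.
ΔT of +$130 billion changes first-round spending by −c·ΔT = −$76.83 billion, contributing k·(−c·ΔT) = (−$76.83 billion) / 0.59221 ≈ −$129.7 billion.
Net ΔY = k(ΔG − c·ΔT) = (+$315.17 billion) / 0.59221 ≈ +$532 billion.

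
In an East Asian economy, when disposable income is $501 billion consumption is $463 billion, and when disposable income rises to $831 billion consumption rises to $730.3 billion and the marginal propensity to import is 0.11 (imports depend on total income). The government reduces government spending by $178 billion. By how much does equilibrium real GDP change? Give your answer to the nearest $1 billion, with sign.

−$593 billion

MPC = ΔC/ΔYd = (730.3 − 463)/(831 − 501) = 267.3/330 = 0.81.
Spending multiplier = 1/(1 − c + m) = 1/(1 − 0.81 + 0.11) = 1/0.3 ≈ 3.333.
ΔY = k × ΔG = (−$178 billion) / 0.3 ≈ −$593 billion.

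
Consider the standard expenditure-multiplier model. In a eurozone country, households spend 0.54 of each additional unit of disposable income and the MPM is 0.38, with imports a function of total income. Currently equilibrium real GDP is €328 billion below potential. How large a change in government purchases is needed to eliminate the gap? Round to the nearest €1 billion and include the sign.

+€276 billion

Spending multiplier = 1/(1 − c + m) = 1/(1 − 0.54 + 0.38) = 1/0.84 ≈ 1.19.
Need ΔY = +€328 billion, so ΔG = ΔY/k = (+€328 billion) × 0.84 ≈ +€276 billion.
The government should increase government purchases by €276 billion.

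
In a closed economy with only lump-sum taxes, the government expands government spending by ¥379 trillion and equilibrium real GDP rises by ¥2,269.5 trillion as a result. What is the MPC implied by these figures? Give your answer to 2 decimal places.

Implied spending multiplier k = ΔY/ΔG = 2,269.5/379 ≈ 5.9881.
Since k = 1/(1 − MPC), MPC = 1 − 1/k = 1 − ΔG/ΔY = 1 − 379/2,269.5 ≈ 0.83.

0.83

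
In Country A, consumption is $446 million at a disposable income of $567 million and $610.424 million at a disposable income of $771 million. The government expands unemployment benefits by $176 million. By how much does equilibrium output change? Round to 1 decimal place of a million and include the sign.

MPC = ΔC/ΔYd = (610.424 − 446)/(771 − 567) = 164.424/204 = 0.806.
The transfer change shifts disposable income by +$176 million, so first-round consumption changes by c·ΔTR = 0.806 × (+$176 million) = +$141.856 million.
Expenditure multiplier = 1/(1 − MPC) = 1/(1 − 0.806) = 1/0.194 ≈ 5.155.
The transfer multiplier is c × k ≈ 4.155, so ΔY = k × (c·ΔTR) = (+$141.856 million) / 0.194 ≈ +$731.2 million.

+$731.2 million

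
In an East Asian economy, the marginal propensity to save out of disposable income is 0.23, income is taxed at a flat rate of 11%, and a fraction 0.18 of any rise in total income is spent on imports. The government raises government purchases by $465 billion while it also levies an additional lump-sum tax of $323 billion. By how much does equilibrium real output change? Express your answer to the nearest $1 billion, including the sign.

+$437 billion

MPC = 1 − MPS = 1 − 0.23 = 0.77.
Expenditure multiplier = 1/(1 − c(1−t) + m) = 1/(1 − 0.77×0.89 + 0.18) = 1/0.4947 ≈ 2.021.
ΔG contributes k·ΔG = (+$465 billion) / 0.4947 ≈ +$940 billion.
ΔT of +$323 billion changes first-round spending by −c·ΔT = −$248.71 billion, contributing k·(−c·ΔT) = (−$248.71 billion) / 0.4947 ≈ −$502.7 billion.
Net ΔY = k(ΔG − c·ΔT) = (+$216.29 billion) / 0.4947 ≈ +$437 billion.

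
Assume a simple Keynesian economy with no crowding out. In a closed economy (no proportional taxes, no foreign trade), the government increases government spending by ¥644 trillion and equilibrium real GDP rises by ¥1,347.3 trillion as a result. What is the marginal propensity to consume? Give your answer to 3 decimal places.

0.522

Implied spending multiplier k = ΔY/ΔG = 1,347.3/644 ≈ 2.0921.
Since k = 1/(1 − MPC), MPC = 1 − 1/k = 1 − ΔG/ΔY = 1 − 644/1,347.3 ≈ 0.522.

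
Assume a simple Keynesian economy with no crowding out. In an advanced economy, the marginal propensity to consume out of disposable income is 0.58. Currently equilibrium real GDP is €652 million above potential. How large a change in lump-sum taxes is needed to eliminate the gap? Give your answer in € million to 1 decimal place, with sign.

+€472.1 million

Spending multiplier = 1/(1 − MPC) = 1/(1 − 0.58) = 1/0.42 ≈ 2.381.
Tax multiplier = −c·k = −0.58/0.42 ≈ −1.381. Need ΔY = −€652 million, so ΔT = ΔY/(−c·k) = −(−€652 million) × 0.42 / 0.58 ≈ +€472.1 million.
The government should raise lump-sum taxes by €472.1 million.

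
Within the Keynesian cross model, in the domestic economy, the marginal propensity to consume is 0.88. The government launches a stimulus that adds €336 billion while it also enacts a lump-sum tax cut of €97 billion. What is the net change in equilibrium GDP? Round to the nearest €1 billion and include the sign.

+€3,511 billion

Expenditure multiplier = 1/(1 − MPC) = 1/(1 − 0.88) = 1/0.12 ≈ 8.333.
ΔG contributes k·ΔG = (+€336 billion) / 0.12 = +€2,800 billion.
ΔT of −€97 billion changes first-round spending by −c·ΔT = +€85.36 billion, contributing k·(−c·ΔT) = (+€85.36 billion) / 0.12 ≈ +€711.3 billion.
Net ΔY = k(ΔG − c·ΔT) = (+€421.36 billion) / 0.12 ≈ +€3,511 billion.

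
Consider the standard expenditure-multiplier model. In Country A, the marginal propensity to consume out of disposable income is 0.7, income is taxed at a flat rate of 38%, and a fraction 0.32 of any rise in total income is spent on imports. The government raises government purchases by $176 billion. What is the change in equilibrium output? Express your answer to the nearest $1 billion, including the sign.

Spending multiplier = 1/(1 − c(1−t) + m) = 1/(1 − 0.7×0.62 + 0.32) = 1/0.886 ≈ 1.129.
ΔY = k × ΔG = (+$176 billion) / 0.886 ≈ +$199 billion.

+$199 billion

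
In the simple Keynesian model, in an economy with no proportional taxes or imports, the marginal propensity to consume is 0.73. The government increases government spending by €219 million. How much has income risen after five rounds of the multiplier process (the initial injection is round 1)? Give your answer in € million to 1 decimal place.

Round 1 adds ΔG = €219 million; each later round is MPC = 0.73 times the previous.
After 5 rounds: 219 + 159.87 + 116.7051 + 85.194723 + 62.19214779 = ΔG·(1 − c^5)/(1 − c) = 219 × (1 − 0.2073071593)/0.27 ≈ €643 million.

€643.0 million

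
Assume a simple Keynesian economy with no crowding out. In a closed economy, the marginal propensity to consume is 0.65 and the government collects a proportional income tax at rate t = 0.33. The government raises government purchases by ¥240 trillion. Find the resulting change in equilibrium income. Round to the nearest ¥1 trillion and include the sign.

+¥425 trillion

Government-spending multiplier = 1/(1 − c(1−t)) = 1/(1 − 0.65×0.67) = 1/0.5645 ≈ 1.771.
ΔY = k × ΔG = (+¥240 trillion) / 0.5645 ≈ +¥425 trillion.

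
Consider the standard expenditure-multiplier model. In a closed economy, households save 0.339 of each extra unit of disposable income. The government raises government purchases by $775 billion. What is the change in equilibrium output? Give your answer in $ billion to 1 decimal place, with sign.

MPC = 1 − MPS = 1 − 0.339 = 0.661.
Government-spending multiplier = 1/(1 − MPC) = 1/(1 − 0.661) = 1/0.339 ≈ 2.95.
ΔY = k × ΔG = (+$775 billion) / 0.339 ≈ +$2,286.1 billion.

+$2,286.1 billion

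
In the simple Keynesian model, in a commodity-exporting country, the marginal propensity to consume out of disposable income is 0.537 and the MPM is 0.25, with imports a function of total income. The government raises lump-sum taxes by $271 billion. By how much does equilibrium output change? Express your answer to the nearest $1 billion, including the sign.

−$204 billion

A lump-sum tax change of +$271 billion shifts disposable income by −$271 billion; first-round consumption changes by −c × ΔT = −0.537 × (+$271 billion) = −$145.527 billion.
Expenditure multiplier = 1/(1 − c + m) = 1/(1 − 0.537 + 0.25) = 1/0.713 ≈ 1.403.
The tax multiplier is −c × k ≈ −0.753, so ΔY = k × (−c·ΔT) = (−$145.527 billion) / 0.713 ≈ −$204 billion.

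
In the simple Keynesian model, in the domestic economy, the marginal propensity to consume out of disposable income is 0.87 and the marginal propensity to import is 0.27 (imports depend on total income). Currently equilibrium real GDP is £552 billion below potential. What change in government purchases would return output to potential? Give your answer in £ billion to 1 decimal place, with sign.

Spending multiplier = 1/(1 − c + m) = 1/(1 − 0.87 + 0.27) = 1/0.4 = 2.5.
Need ΔY = +£552 billion, so ΔG = ΔY/k = (+£552 billion) × 0.4 = +£220.8 billion.
The government should increase government purchases by £220.8 billion.

+£220.8 billion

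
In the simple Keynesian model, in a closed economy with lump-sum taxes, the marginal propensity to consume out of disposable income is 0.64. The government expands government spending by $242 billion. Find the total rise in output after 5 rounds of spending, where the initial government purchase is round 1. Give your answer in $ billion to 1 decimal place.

$600.0 billion

Round 1 adds ΔG = $242 billion; each later round is MPC = 0.64 times the previous.
After 5 rounds: 242 + 154.88 + 99.1232 + 63.438848 + 40.60086272 = ΔG·(1 − c^5)/(1 − c) = 242 × (1 − 0.1073741824)/0.36 ≈ $600 billion.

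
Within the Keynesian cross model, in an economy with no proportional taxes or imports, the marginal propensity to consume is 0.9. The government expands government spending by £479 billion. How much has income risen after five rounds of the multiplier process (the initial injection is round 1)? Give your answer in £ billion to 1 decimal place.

Round 1 adds ΔG = £479 billion; each later round is MPC = 0.9 times the previous.
After 5 rounds: 479 + 431.1 + 387.99 + 349.191 + 314.2719 = ΔG·(1 − c^5)/(1 − c) = 479 × (1 − 0.59049)/0.1 ≈ £1,961.6 billion.

£1,961.6 billion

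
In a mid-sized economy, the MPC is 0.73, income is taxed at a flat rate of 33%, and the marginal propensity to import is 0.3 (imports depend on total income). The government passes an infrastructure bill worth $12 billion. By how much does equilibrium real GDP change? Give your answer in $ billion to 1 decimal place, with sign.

Expenditure multiplier = 1/(1 − c(1−t) + m) = 1/(1 − 0.73×0.67 + 0.3) = 1/0.8109 ≈ 1.233.
ΔY = k × ΔG = (+$12 billion) / 0.8109 ≈ +$14.8 billion.

+$14.8 billion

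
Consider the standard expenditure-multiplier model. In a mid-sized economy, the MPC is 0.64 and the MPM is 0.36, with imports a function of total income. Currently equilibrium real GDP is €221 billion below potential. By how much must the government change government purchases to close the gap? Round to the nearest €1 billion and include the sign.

+€159 billion

Spending multiplier = 1/(1 − c + m) = 1/(1 − 0.64 + 0.36) = 1/0.72 ≈ 1.389.
Need ΔY = +€221 billion, so ΔG = ΔY/k = (+€221 billion) × 0.72 ≈ +€159 billion.
The government should increase government purchases by €159 billion.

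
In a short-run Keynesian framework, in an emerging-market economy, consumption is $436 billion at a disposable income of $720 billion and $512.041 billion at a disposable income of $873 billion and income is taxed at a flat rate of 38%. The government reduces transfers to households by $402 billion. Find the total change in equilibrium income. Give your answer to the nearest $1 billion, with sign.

MPC = ΔC/ΔYd = (512.041 − 436)/(873 − 720) = 76.041/153 = 0.497.
The transfer change shifts disposable income by −$402 billion, so first-round consumption changes by c·ΔTR = 0.497 × (−$402 billion) = −$199.794 billion.
Expenditure multiplier = 1/(1 − c(1−t)) = 1/(1 − 0.497×0.62) = 1/0.69186 ≈ 1.445.
The transfer multiplier is c × k ≈ 0.718, so ΔY = k × (c·ΔTR) = (−$199.794 billion) / 0.69186 ≈ −$289 billion.

−$289 billion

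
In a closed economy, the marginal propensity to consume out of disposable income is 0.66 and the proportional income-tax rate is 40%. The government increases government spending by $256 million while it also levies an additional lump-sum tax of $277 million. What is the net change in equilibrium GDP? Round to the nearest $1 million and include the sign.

Expenditure multiplier = 1/(1 − c(1−t)) = 1/(1 − 0.66×0.6) = 1/0.604 ≈ 1.656.
ΔG contributes k·ΔG = (+$256 million) / 0.604 ≈ +$423.8 million.
ΔT of +$277 million changes first-round spending by −c·ΔT = −$182.82 million, contributing k·(−c·ΔT) = (−$182.82 million) / 0.604 ≈ −$302.7 million.
Net ΔY = k(ΔG − c·ΔT) = (+$73.18 million) / 0.604 ≈ +$121 million.

+$121 million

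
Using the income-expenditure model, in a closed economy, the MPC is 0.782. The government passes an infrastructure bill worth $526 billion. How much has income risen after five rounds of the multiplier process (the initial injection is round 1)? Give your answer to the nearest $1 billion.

$1,707 billion

Round 1 adds ΔG = $526 billion; each later round is MPC = 0.782 times the previous.
After 5 rounds: 526 + 411.332 + 321.661624 + 251.539389968 + 196.703802954976 = ΔG·(1 − c^5)/(1 − c) = 526 × (1 − 0.292437973214432)/0.218 ≈ $1,707 billion.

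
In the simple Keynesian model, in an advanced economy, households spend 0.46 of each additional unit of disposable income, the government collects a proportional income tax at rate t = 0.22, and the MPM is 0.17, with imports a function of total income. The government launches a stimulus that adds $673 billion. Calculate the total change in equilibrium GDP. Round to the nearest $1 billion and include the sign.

Spending multiplier = 1/(1 − c(1−t) + m) = 1/(1 − 0.46×0.78 + 0.17) = 1/0.8112 ≈ 1.233.
ΔY = k × ΔG = (+$673 billion) / 0.8112 ≈ +$830 billion.

+$830 billion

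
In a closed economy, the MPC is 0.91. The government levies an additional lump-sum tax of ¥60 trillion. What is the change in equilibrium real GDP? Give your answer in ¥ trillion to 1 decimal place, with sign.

−¥606.7 trillion

A lump-sum tax change of +¥60 trillion shifts disposable income by −¥60 trillion; first-round consumption changes by −c × ΔT = −0.91 × (+¥60 trillion) = −¥54.6 trillion.
Expenditure multiplier = 1/(1 − MPC) = 1/(1 − 0.91) = 1/0.09 ≈ 11.111.
The tax multiplier is −c × k ≈ −10.111, so ΔY = k × (−c·ΔT) = (−¥54.6 trillion) / 0.09 ≈ −¥606.7 trillion.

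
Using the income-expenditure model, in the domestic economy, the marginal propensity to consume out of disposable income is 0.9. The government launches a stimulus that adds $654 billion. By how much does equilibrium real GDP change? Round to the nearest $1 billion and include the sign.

+$6,540 billion

Spending multiplier = 1/(1 − MPC) = 1/(1 − 0.9) = 1/0.1 = 10.
ΔY = k × ΔG = (+$654 billion) / 0.1 = +$6,540 billion.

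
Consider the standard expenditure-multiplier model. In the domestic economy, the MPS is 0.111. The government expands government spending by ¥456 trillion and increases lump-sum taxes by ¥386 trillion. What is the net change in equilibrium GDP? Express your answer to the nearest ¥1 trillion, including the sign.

MPC = 1 − MPS = 1 − 0.111 = 0.889.
Expenditure multiplier = 1/(1 − MPC) = 1/(1 − 0.889) = 1/0.111 ≈ 9.009.
ΔG contributes k·ΔG = (+¥456 trillion) / 0.111 ≈ +¥4,108.1 trillion.
ΔT of +¥386 trillion changes first-round spending by −c·ΔT = −¥343.154 trillion, contributing k·(−c·ΔT) = (−¥343.154 trillion) / 0.111 ≈ −¥3,091.5 trillion.
Net ΔY = k(ΔG − c·ΔT) = (+¥112.846 trillion) / 0.111 ≈ +¥1,017 trillion.

+¥1,017 trillion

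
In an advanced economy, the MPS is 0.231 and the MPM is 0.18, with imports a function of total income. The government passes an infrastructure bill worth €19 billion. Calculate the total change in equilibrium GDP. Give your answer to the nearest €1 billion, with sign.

MPC = 1 − MPS = 1 − 0.231 = 0.769.
Government-spending multiplier = 1/(1 − c + m) = 1/(1 − 0.769 + 0.18) = 1/0.411 ≈ 2.433.
ΔY = k × ΔG = (+€19 billion) / 0.411 ≈ +€46 billion.

+€46 billion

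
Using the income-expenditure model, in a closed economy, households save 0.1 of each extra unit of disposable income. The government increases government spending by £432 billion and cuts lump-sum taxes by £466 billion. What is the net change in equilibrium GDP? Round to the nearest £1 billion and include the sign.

+£8,514 billion

MPC = 1 − MPS = 1 − 0.1 = 0.9.
Expenditure multiplier = 1/(1 − MPC) = 1/(1 − 0.9) = 1/0.1 = 10.
ΔG contributes k·ΔG = (+£432 billion) / 0.1 = +£4,320 billion.
ΔT of −£466 billion changes first-round spending by −c·ΔT = +£419.4 billion, contributing k·(−c·ΔT) = (+£419.4 billion) / 0.1 = +£4,194 billion.
Net ΔY = k(ΔG − c·ΔT) = (+£851.4 billion) / 0.1 = +£8,514 billion.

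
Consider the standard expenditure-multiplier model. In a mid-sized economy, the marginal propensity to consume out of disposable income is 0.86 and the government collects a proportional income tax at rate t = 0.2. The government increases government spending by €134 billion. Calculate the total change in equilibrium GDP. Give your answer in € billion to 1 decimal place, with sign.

+€429.5 billion

Government-spending multiplier = 1/(1 − c(1−t)) = 1/(1 − 0.86×0.8) = 1/0.312 ≈ 3.205.
ΔY = k × ΔG = (+€134 billion) / 0.312 ≈ +€429.5 billion.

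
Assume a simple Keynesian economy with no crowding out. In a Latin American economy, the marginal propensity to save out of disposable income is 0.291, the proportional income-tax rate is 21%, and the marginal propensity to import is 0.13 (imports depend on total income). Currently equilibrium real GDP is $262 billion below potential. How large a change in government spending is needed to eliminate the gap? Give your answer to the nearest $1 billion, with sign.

+$149 billion

MPC = 1 − MPS = 1 − 0.291 = 0.709.
Spending multiplier = 1/(1 − c(1−t) + m) = 1/(1 − 0.709×0.79 + 0.13) = 1/0.56989 ≈ 1.755.
Need ΔY = +$262 billion, so ΔG = ΔY/k = (+$262 billion) × 0.56989 ≈ +$149 billion.
The government should increase government spending by $149 billion.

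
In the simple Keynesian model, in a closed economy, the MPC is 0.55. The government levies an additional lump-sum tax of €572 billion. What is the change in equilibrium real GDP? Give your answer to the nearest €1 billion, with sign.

−€699 billion

A lump-sum tax change of +€572 billion shifts disposable income by −€572 billion; first-round consumption changes by −c × ΔT = −0.55 × (+€572 billion) = −€314.6 billion.
Expenditure multiplier = 1/(1 − MPC) = 1/(1 − 0.55) = 1/0.45 ≈ 2.222.
The tax multiplier is −c × k ≈ −1.222, so ΔY = k × (−c·ΔT) = (−€314.6 billion) / 0.45 ≈ −€699 billion.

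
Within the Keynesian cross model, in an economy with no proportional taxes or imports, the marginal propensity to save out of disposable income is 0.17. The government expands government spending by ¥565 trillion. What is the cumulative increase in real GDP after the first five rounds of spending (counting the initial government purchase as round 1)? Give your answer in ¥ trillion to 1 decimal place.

MPC = 1 − MPS = 1 − 0.17 = 0.83.
Round 1 adds ΔG = ¥565 trillion; each later round is MPC = 0.83 times the previous.
After 5 rounds: 565 + 468.95 + 389.2285 + 323.059655 + 268.13951365 = ΔG·(1 − c^5)/(1 − c) = 565 × (1 − 0.3939040643)/0.17 ≈ ¥2,014.4 trillion.

¥2,014.4 trillion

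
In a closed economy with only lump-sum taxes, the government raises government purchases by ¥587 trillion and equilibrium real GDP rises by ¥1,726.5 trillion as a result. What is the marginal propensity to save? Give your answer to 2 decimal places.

Implied spending multiplier k = ΔY/ΔG = 1,726.5/587 ≈ 2.9412.
Since k = 1/(1 − MPC), MPC = 1 − 1/k = 1 − ΔG/ΔY = 1 − 587/1,726.5 ≈ 0.66.
MPS = 1 − MPC = 0.34.

0.34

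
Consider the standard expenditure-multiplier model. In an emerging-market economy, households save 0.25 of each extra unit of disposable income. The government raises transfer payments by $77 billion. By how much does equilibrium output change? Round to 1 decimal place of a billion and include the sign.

+$231.0 billion

MPC = 1 − MPS = 1 − 0.25 = 0.75.
The transfer change shifts disposable income by +$77 billion, so first-round consumption changes by c·ΔTR = 0.75 × (+$77 billion) = +$57.75 billion.
Expenditure multiplier = 1/(1 − MPC) = 1/(1 − 0.75) = 1/0.25 = 4.
The transfer multiplier is c × k = 3, so ΔY = k × (c·ΔTR) = (+$57.75 billion) / 0.25 = +$231 billion.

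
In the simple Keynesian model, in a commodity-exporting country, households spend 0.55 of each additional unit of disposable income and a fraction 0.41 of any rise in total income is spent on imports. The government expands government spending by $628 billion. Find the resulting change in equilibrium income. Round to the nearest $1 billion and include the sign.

+$730 billion

Spending multiplier = 1/(1 − c + m) = 1/(1 − 0.55 + 0.41) = 1/0.86 ≈ 1.163.
ΔY = k × ΔG = (+$628 billion) / 0.86 ≈ +$730 billion.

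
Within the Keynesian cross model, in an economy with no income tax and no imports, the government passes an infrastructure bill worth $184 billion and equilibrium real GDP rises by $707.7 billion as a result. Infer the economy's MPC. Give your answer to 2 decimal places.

0.74

Implied spending multiplier k = ΔY/ΔG = 707.7/184 ≈ 3.8462.
Since k = 1/(1 − MPC), MPC = 1 − 1/k = 1 − ΔG/ΔY = 1 − 184/707.7 ≈ 0.74.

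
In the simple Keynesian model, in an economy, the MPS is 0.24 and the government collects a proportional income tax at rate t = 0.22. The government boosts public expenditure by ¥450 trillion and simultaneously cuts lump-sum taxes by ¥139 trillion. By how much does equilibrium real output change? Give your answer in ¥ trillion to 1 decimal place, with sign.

+¥1,364.5 trillion

MPC = 1 − MPS = 1 − 0.24 = 0.76.
Expenditure multiplier = 1/(1 − c(1−t)) = 1/(1 − 0.76×0.78) = 1/0.4072 ≈ 2.456.
ΔG contributes k·ΔG = (+¥450 trillion) / 0.4072 ≈ +¥1,105.1 trillion.
ΔT of −¥139 trillion changes first-round spending by −c·ΔT = +¥105.64 trillion, contributing k·(−c·ΔT) = (+¥105.64 trillion) / 0.4072 ≈ +¥259.4 trillion.
Net ΔY = k(ΔG − c·ΔT) = (+¥555.64 trillion) / 0.4072 ≈ +¥1,364.5 trillion.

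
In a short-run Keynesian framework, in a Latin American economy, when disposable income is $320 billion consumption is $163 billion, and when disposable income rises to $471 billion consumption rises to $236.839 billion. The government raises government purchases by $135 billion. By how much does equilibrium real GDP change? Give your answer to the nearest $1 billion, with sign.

+$264 billion

MPC = ΔC/ΔYd = (236.839 − 163)/(471 − 320) = 73.839/151 = 0.489.
Government-spending multiplier = 1/(1 − MPC) = 1/(1 − 0.489) = 1/0.511 ≈ 1.957.
ΔY = k × ΔG = (+$135 billion) / 0.511 ≈ +$264 billion.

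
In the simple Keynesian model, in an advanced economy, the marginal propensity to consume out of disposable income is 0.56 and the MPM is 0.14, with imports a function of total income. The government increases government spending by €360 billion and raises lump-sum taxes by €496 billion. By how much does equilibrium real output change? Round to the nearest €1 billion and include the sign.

Expenditure multiplier = 1/(1 − c + m) = 1/(1 − 0.56 + 0.14) = 1/0.58 ≈ 1.724.
ΔG contributes k·ΔG = (+€360 billion) / 0.58 ≈ +€620.7 billion.
ΔT of +€496 billion changes first-round spending by −c·ΔT = −€277.76 billion, contributing k·(−c·ΔT) = (−€277.76 billion) / 0.58 ≈ −€478.9 billion.
Net ΔY = k(ΔG − c·ΔT) = (+€82.24 billion) / 0.58 ≈ +€142 billion.

+€142 billion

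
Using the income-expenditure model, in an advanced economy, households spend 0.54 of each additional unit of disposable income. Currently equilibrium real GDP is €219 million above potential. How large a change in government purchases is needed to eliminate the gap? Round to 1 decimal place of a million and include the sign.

−€100.7 million

Spending multiplier = 1/(1 − MPC) = 1/(1 − 0.54) = 1/0.46 ≈ 2.174.
Need ΔY = −€219 million, so ΔG = ΔY/k = (−€219 million) × 0.46 ≈ −€100.7 million.
The government should cut government purchases by €100.7 million.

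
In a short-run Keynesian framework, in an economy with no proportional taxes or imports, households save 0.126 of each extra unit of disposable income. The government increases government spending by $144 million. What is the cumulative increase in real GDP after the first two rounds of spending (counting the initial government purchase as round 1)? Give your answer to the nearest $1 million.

$270 million

MPC = 1 − MPS = 1 − 0.126 = 0.874.
Round 1 adds ΔG = $144 million; each later round is MPC = 0.874 times the previous.
After 2 rounds: 144 + 125.856 = ΔG·(1 − c^2)/(1 − c) = 144 × (1 − 0.763876)/0.126 ≈ $270 million.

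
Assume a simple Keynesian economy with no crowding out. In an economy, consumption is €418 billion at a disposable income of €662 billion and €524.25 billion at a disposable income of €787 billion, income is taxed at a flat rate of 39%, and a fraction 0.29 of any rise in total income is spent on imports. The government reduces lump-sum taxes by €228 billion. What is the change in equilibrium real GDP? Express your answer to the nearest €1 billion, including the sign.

+€251 billion

MPC = ΔC/ΔYd = (524.25 − 418)/(787 − 662) = 106.25/125 = 0.85.
A lump-sum tax change of −€228 billion shifts disposable income by +€228 billion; first-round consumption changes by −c × ΔT = −0.85 × (−€228 billion) = +€193.8 billion.
Expenditure multiplier = 1/(1 − c(1−t) + m) = 1/(1 − 0.85×0.61 + 0.29) = 1/0.7715 ≈ 1.296.
The tax multiplier is −c × k ≈ −1.102, so ΔY = k × (−c·ΔT) = (+€193.8 billion) / 0.7715 ≈ +€251 billion.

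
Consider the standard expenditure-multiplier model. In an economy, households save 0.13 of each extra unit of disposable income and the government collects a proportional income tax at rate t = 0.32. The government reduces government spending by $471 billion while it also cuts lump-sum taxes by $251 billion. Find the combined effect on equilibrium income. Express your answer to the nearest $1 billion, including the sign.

−$619 billion

MPC = 1 − MPS = 1 − 0.13 = 0.87.
Expenditure multiplier = 1/(1 − c(1−t)) = 1/(1 − 0.87×0.68) = 1/0.4084 ≈ 2.449.
ΔG contributes k·ΔG = (−$471 billion) / 0.4084 ≈ −$1,153.3 billion.
ΔT of −$251 billion changes first-round spending by −c·ΔT = +$218.37 billion, contributing k·(−c·ΔT) = (+$218.37 billion) / 0.4084 ≈ +$534.7 billion.
Net ΔY = k(ΔG − c·ΔT) = (−$252.63 billion) / 0.4084 ≈ −$619 billion.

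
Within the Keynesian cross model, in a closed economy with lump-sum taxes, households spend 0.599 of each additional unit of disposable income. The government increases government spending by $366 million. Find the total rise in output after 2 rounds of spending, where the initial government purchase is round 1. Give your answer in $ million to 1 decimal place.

$585.2 million

Round 1 adds ΔG = $366 million; each later round is MPC = 0.599 times the previous.
After 2 rounds: 366 + 219.234 = ΔG·(1 − c^2)/(1 − c) = 366 × (1 − 0.358801)/0.401 ≈ $585.2 million.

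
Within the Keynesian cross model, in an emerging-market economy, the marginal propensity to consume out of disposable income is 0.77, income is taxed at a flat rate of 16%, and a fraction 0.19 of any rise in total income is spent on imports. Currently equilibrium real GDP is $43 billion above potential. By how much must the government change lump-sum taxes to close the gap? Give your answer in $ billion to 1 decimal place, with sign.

+$30.3 billion

Spending multiplier = 1/(1 − c(1−t) + m) = 1/(1 − 0.77×0.84 + 0.19) = 1/0.5432 ≈ 1.841.
Tax multiplier = −c·k = −0.77/0.5432 ≈ −1.418. Need ΔY = −$43 billion, so ΔT = ΔY/(−c·k) = −(−$43 billion) × 0.5432 / 0.77 ≈ +$30.3 billion.
The government should raise lump-sum taxes by $30.3 billion.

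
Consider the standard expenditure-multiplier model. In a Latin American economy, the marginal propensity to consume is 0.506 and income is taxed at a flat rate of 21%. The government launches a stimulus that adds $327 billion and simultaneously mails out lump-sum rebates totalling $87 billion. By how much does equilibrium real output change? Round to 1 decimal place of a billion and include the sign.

Expenditure multiplier = 1/(1 − c(1−t)) = 1/(1 − 0.506×0.79) = 1/0.60026 ≈ 1.666.
ΔG contributes k·ΔG = (+$327 billion) / 0.60026 ≈ +$544.8 billion.
ΔT of −$87 billion changes first-round spending by −c·ΔT = +$44.022 billion, contributing k·(−c·ΔT) = (+$44.022 billion) / 0.60026 ≈ +$73.3 billion.
Net ΔY = k(ΔG − c·ΔT) = (+$371.022 billion) / 0.60026 ≈ +$618.1 billion.

+$618.1 billion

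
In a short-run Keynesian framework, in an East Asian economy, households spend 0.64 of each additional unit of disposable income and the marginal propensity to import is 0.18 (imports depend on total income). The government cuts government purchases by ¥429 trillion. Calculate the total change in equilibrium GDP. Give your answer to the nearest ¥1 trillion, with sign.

−¥794 trillion

Spending multiplier = 1/(1 − c + m) = 1/(1 − 0.64 + 0.18) = 1/0.54 ≈ 1.852.
ΔY = k × ΔG = (−¥429 trillion) / 0.54 ≈ −¥794 trillion.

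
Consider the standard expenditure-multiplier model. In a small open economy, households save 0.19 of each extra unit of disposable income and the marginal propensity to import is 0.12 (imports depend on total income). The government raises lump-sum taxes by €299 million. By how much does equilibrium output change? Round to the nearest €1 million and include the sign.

−€781 million

MPC = 1 − MPS = 1 − 0.19 = 0.81.
A lump-sum tax change of +€299 million shifts disposable income by −€299 million; first-round consumption changes by −c × ΔT = −0.81 × (+€299 million) = −€242.19 million.
Expenditure multiplier = 1/(1 − c + m) = 1/(1 − 0.81 + 0.12) = 1/0.31 ≈ 3.226.
The tax multiplier is −c × k ≈ −2.613, so ΔY = k × (−c·ΔT) = (−€242.19 million) / 0.31 ≈ −€781 million.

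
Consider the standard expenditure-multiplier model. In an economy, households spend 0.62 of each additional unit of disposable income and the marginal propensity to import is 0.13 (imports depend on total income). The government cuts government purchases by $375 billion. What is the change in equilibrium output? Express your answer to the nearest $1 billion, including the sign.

Spending multiplier = 1/(1 − c + m) = 1/(1 − 0.62 + 0.13) = 1/0.51 ≈ 1.961.
ΔY = k × ΔG = (−$375 billion) / 0.51 ≈ −$735 billion.

−$735 billion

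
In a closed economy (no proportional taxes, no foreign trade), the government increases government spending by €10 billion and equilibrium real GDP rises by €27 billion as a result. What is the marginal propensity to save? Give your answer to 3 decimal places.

0.370

Implied spending multiplier k = ΔY/ΔG = 27/10 = 2.7.
Since k = 1/(1 − MPC), MPC = 1 − 1/k = 1 − ΔG/ΔY = 1 − 10/27 ≈ 0.630.
MPS = 1 − MPC = 0.370.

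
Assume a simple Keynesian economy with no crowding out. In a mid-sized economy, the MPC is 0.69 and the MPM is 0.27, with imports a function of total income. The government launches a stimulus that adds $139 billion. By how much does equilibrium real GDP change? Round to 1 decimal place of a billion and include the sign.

+$239.7 billion

Expenditure multiplier = 1/(1 − c + m) = 1/(1 − 0.69 + 0.27) = 1/0.58 ≈ 1.724.
ΔY = k × ΔG = (+$139 billion) / 0.58 ≈ +$239.7 billion.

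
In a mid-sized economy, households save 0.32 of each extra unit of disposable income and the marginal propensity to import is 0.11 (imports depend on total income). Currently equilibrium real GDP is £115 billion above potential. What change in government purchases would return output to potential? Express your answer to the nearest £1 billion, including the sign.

MPC = 1 − MPS = 1 − 0.32 = 0.68.
Spending multiplier = 1/(1 − c + m) = 1/(1 − 0.68 + 0.11) = 1/0.43 ≈ 2.326.
Need ΔY = −£115 billion, so ΔG = ΔY/k = (−£115 billion) × 0.43 ≈ −£49 billion.
The government should cut government purchases by £49 billion.

−£49 billion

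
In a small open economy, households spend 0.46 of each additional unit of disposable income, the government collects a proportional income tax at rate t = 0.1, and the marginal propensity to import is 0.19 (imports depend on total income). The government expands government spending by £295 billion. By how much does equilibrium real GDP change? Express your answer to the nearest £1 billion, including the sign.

Spending multiplier = 1/(1 − c(1−t) + m) = 1/(1 − 0.46×0.9 + 0.19) = 1/0.776 ≈ 1.289.
ΔY = k × ΔG = (+£295 billion) / 0.776 ≈ +£380 billion.

+£380 billion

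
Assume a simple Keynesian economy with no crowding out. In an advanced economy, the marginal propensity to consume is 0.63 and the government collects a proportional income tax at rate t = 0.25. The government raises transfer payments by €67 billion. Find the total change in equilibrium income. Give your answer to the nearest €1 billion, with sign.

+€80 billion

The transfer change shifts disposable income by +€67 billion, so first-round consumption changes by c·ΔTR = 0.63 × (+€67 billion) = +€42.21 billion.
Expenditure multiplier = 1/(1 − c(1−t)) = 1/(1 − 0.63×0.75) = 1/0.5275 ≈ 1.896.
The transfer multiplier is c × k ≈ 1.194, so ΔY = k × (c·ΔTR) = (+€42.21 billion) / 0.5275 ≈ +€80 billion.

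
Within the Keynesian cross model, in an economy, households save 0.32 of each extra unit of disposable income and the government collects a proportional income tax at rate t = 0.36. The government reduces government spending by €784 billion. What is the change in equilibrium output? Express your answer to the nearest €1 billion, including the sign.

MPC = 1 − MPS = 1 − 0.32 = 0.68.
Expenditure multiplier = 1/(1 − c(1−t)) = 1/(1 − 0.68×0.64) = 1/0.5648 ≈ 1.771.
ΔY = k × ΔG = (−€784 billion) / 0.5648 ≈ −€1,388 billion.

−€1,388 billion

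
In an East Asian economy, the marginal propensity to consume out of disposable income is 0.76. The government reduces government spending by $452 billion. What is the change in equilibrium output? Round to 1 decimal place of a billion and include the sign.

−$1,883.3 billion

Government-spending multiplier = 1/(1 − MPC) = 1/(1 − 0.76) = 1/0.24 ≈ 4.167.
ΔY = k × ΔG = (−$452 billion) / 0.24 ≈ −$1,883.3 billion.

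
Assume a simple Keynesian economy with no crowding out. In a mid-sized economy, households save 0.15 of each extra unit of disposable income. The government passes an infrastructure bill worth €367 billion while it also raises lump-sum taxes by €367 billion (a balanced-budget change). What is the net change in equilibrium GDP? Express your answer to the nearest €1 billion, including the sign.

MPC = 1 − MPS = 1 − 0.15 = 0.85.
Expenditure multiplier = 1/(1 − MPC) = 1/(1 − 0.85) = 1/0.15 ≈ 6.667.
ΔG contributes k·ΔG = (+€367 billion) / 0.15 ≈ +€2,446.7 billion.
ΔT of +€367 billion changes first-round spending by −c·ΔT = −€311.95 billion, contributing k·(−c·ΔT) = (−€311.95 billion) / 0.15 ≈ −€2,079.7 billion.
With ΔG = ΔT and no other leakages, the balanced-budget multiplier is 1, so ΔY = ΔG = +€367 billion.

+€367 billion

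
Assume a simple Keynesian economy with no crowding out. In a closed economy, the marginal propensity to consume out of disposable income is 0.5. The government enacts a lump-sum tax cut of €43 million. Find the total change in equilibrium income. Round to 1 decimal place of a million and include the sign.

+€43.0 million

A lump-sum tax change of −€43 million shifts disposable income by +€43 million; first-round consumption changes by −c × ΔT = −0.5 × (−€43 million) = +€21.5 million.
Expenditure multiplier = 1/(1 − MPC) = 1/(1 − 0.5) = 1/0.5 = 2.
The tax multiplier is −c × k = −1, so ΔY = k × (−c·ΔT) = (+€21.5 million) / 0.5 = +€43 million.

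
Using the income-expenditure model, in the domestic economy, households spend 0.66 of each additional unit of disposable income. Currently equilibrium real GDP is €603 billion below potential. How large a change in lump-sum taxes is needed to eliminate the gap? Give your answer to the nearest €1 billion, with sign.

−€311 billion

Spending multiplier = 1/(1 − MPC) = 1/(1 − 0.66) = 1/0.34 ≈ 2.941.
Tax multiplier = −c·k = −0.66/0.34 ≈ −1.941. Need ΔY = +€603 billion, so ΔT = ΔY/(−c·k) = −(+€603 billion) × 0.34 / 0.66 ≈ −€311 billion.
The government should cut lump-sum taxes by €311 billion.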